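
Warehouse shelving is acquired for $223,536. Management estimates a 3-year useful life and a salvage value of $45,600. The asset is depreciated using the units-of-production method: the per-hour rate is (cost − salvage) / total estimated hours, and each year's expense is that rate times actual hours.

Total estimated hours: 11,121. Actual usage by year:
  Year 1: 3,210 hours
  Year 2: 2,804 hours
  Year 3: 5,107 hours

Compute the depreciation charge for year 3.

$81,712

Depreciable base = $223,536 − $45,600 = $177,936.
Rate = $177,936 / 11,121 hours = $16 per hour.
Year 1: 3,210 × $16 = $51,360. Book value $172,176.
Year 2: 2,804 × $16 = $44,864. Book value $127,312.
Year 3: 5,107 × $16 = $81,712. Book value $45,600.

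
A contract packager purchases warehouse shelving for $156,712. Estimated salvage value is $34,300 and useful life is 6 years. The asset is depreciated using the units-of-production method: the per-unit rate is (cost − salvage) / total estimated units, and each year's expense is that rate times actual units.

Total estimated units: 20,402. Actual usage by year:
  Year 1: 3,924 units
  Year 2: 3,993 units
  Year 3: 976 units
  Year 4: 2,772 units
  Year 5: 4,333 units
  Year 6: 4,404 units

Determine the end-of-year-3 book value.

Depreciable base = $156,712 − $34,300 = $122,412.
Rate = $122,412 / 20,402 units = $6 per unit.
Year 1: 3,924 × $6 = $23,544. Book value $133,168.
Year 2: 3,993 × $6 = $23,958. Book value $109,210.
Year 3: 976 × $6 = $5,856. Book value $103,354.

$103,354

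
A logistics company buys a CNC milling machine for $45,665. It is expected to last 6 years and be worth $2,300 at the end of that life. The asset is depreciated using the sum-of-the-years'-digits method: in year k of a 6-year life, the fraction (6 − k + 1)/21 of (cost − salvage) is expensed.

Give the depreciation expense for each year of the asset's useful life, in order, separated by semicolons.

$12,390; $10,325; $8,260; $6,195; $4,130; $2,065

Depreciable base = $45,665 − $2,300 = $43,365.
Sum of the years' digits = 6+5+4+3+2+1 = 21.
Year 1: $43,365 × 6/21 = $12,390. Book value $33,275.
Year 2: $43,365 × 5/21 = $10,325. Book value $22,950.
Year 3: $43,365 × 4/21 = $8,260. Book value $14,690.
Year 4: $43,365 × 3/21 = $6,195. Book value $8,495.
Year 5: $43,365 × 2/21 = $4,130. Book value $4,365.
Year 6: $43,365 × 1/21 = $2,065. Book value $2,300.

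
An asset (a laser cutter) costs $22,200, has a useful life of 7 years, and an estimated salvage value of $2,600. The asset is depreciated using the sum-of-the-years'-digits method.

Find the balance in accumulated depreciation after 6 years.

$18,900

Depreciable base = $22,200 − $2,600 = $19,600.
Sum of the years' digits = 7+6+5+4+3+2+1 = 28.
Year 1: $19,600 × 7/28 = $4,900. Book value $17,300.
Year 2: $19,600 × 6/28 = $4,200. Book value $13,100.
Year 3: $19,600 × 5/28 = $3,500. Book value $9,600.
Year 4: $19,600 × 4/28 = $2,800. Book value $6,800.
Year 5: $19,600 × 3/28 = $2,100. Book value $4,700.
Year 6: $19,600 × 2/28 = $1,400. Book value $3,300.
Accumulated through year 6 = $22,200 − $3,300 = $18,900.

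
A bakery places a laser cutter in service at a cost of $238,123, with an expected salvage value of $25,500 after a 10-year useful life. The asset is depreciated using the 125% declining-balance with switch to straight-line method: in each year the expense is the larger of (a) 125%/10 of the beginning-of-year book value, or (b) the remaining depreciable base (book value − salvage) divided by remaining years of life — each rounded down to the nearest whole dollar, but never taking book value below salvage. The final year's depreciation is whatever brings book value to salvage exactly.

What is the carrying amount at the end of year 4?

Depreciable base = $238,123 − $25,500 = $212,623.
Year 1: DB = ⌊$238,123 × 125%/10⌋ = $29,765; SL = ⌊$212,623/10⌋ = $21,262 → take DB $29,765. Book value $208,358.
Year 2: DB = ⌊$208,358 × 125%/10⌋ = $26,044; SL = ⌊$182,858/9⌋ = $20,317 → take DB $26,044. Book value $182,314.
Year 3: DB = ⌊$182,314 × 125%/10⌋ = $22,789; SL = ⌊$156,814/8⌋ = $19,601 → take DB $22,789. Book value $159,525.
Year 4: DB = ⌊$159,525 × 125%/10⌋ = $19,940; SL = ⌊$134,025/7⌋ = $19,146 → take DB $19,940. Book value $139,585.

$139,585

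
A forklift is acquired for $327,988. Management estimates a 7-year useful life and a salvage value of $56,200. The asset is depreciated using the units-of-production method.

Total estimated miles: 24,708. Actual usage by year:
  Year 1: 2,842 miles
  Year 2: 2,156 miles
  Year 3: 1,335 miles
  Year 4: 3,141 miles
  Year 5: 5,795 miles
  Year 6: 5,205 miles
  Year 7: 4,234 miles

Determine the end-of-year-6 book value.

Depreciable base = $327,988 − $56,200 = $271,788.
Rate = $271,788 / 24,708 miles = $11 per mile.
Year 1: 2,842 × $11 = $31,262. Book value $296,726.
Year 2: 2,156 × $11 = $23,716. Book value $273,010.
Year 3: 1,335 × $11 = $14,685. Book value $258,325.
Year 4: 3,141 × $11 = $34,551. Book value $223,774.
Year 5: 5,795 × $11 = $63,745. Book value $160,029.
Year 6: 5,205 × $11 = $57,255. Book value $102,774.

$102,774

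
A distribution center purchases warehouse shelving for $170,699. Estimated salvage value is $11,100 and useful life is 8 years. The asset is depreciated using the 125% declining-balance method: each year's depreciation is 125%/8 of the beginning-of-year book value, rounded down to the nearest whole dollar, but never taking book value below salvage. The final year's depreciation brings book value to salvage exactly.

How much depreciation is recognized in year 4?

$16,021

Depreciable base = $170,699 − $11,100 = $159,599.
Year 1: ⌊$170,699 × 125%/8⌋ = $26,671. Book value $144,028.
Year 2: ⌊$144,028 × 125%/8⌋ = $22,504. Book value $121,524.
Year 3: ⌊$121,524 × 125%/8⌋ = $18,988. Book value $102,536.
Year 4: ⌊$102,536 × 125%/8⌋ = $16,021. Book value $86,515.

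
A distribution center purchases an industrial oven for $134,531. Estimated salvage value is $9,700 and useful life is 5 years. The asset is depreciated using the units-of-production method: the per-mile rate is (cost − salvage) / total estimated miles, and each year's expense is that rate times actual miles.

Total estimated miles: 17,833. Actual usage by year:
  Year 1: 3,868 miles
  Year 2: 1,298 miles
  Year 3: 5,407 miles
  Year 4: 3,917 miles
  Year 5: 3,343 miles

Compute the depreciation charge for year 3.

Depreciable base = $134,531 − $9,700 = $124,831.
Rate = $124,831 / 17,833 miles = $7 per mile.
Year 1: 3,868 × $7 = $27,076. Book value $107,455.
Year 2: 1,298 × $7 = $9,086. Book value $98,369.
Year 3: 5,407 × $7 = $37,849. Book value $60,520.

$37,849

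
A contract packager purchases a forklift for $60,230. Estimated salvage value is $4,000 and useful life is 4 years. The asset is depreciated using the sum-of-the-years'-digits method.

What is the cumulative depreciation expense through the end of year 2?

Depreciable base = $60,230 − $4,000 = $56,230.
Sum of the years' digits = 4+3+2+1 = 10.
Year 1: $56,230 × 4/10 = $22,492. Book value $37,738.
Year 2: $56,230 × 3/10 = $16,869. Book value $20,869.
Accumulated through year 2 = $60,230 − $20,869 = $39,361.

$39,361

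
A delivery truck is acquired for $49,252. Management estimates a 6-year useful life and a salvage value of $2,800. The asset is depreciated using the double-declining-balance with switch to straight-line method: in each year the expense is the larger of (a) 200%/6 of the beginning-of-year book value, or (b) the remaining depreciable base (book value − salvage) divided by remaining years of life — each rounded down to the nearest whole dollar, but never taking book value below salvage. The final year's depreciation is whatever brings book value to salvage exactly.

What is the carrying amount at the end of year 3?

$14,594

Depreciable base = $49,252 − $2,800 = $46,452.
Year 1: DB = ⌊$49,252 × 200%/6⌋ = $16,417; SL = ⌊$46,452/6⌋ = $7,742 → take DB $16,417. Book value $32,835.
Year 2: DB = ⌊$32,835 × 200%/6⌋ = $10,945; SL = ⌊$30,035/5⌋ = $6,007 → take DB $10,945. Book value $21,890.
Year 3: DB = ⌊$21,890 × 200%/6⌋ = $7,296; SL = ⌊$19,090/4⌋ = $4,772 → take DB $7,296. Book value $14,594.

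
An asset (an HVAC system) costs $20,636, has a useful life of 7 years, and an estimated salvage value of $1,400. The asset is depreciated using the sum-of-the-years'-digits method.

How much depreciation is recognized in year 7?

Depreciable base = $20,636 − $1,400 = $19,236.
Sum of the years' digits = 7+6+5+4+3+2+1 = 28.
Year 1: $19,236 × 7/28 = $4,809. Book value $15,827.
Year 2: $19,236 × 6/28 = $4,122. Book value $11,705.
Year 3: $19,236 × 5/28 = $3,435. Book value $8,270.
Year 4: $19,236 × 4/28 = $2,748. Book value $5,522.
Year 5: $19,236 × 3/28 = $2,061. Book value $3,461.
Year 6: $19,236 × 2/28 = $1,374. Book value $2,087.
Year 7: $19,236 × 1/28 = $687. Book value $1,400.

$687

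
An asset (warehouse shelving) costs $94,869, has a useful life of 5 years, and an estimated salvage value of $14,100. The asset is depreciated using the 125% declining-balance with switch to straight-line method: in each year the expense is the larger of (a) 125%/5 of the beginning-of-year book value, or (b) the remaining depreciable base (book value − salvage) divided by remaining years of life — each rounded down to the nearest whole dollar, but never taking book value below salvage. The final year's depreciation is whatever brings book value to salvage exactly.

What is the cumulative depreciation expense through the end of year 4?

Depreciable base = $94,869 − $14,100 = $80,769.
Year 1: DB = ⌊$94,869 × 125%/5⌋ = $23,717; SL = ⌊$80,769/5⌋ = $16,153 → take DB $23,717. Book value $71,152.
Year 2: DB = ⌊$71,152 × 125%/5⌋ = $17,788; SL = ⌊$57,052/4⌋ = $14,263 → take DB $17,788. Book value $53,364.
Year 3: DB = ⌊$53,364 × 125%/5⌋ = $13,341; SL = ⌊$39,264/3⌋ = $13,088 → take DB $13,341. Book value $40,023.
Year 4: DB = ⌊$40,023 × 125%/5⌋ = $10,005; SL = ⌊$25,923/2⌋ = $12,961 → take SL $12,961. Book value $27,062.
Accumulated through year 4 = $94,869 − $27,062 = $67,807.

$67,807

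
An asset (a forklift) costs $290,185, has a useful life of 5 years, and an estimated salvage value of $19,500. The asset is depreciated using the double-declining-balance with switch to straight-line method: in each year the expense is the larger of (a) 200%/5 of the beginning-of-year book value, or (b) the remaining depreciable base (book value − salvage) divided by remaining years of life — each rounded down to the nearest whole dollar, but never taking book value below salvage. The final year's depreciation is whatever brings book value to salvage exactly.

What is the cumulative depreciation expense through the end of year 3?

Depreciable base = $290,185 − $19,500 = $270,685.
Year 1: DB = ⌊$290,185 × 200%/5⌋ = $116,074; SL = ⌊$270,685/5⌋ = $54,137 → take DB $116,074. Book value $174,111.
Year 2: DB = ⌊$174,111 × 200%/5⌋ = $69,644; SL = ⌊$154,611/4⌋ = $38,652 → take DB $69,644. Book value $104,467.
Year 3: DB = ⌊$104,467 × 200%/5⌋ = $41,786; SL = ⌊$84,967/3⌋ = $28,322 → take DB $41,786. Book value $62,681.
Accumulated through year 3 = $290,185 − $62,681 = $227,504.

$227,504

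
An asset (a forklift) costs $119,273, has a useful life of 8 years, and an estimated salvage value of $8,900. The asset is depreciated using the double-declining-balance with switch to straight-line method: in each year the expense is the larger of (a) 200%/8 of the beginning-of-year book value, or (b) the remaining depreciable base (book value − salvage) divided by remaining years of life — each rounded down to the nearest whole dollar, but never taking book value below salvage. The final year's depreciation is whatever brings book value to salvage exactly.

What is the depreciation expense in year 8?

Depreciable base = $119,273 − $8,900 = $110,373.
Year 1: DB = ⌊$119,273 × 200%/8⌋ = $29,818; SL = ⌊$110,373/8⌋ = $13,796 → take DB $29,818. Book value $89,455.
Year 2: DB = ⌊$89,455 × 200%/8⌋ = $22,363; SL = ⌊$80,555/7⌋ = $11,507 → take DB $22,363. Book value $67,092.
Year 3: DB = ⌊$67,092 × 200%/8⌋ = $16,773; SL = ⌊$58,192/6⌋ = $9,698 → take DB $16,773. Book value $50,319.
Year 4: DB = ⌊$50,319 × 200%/8⌋ = $12,579; SL = ⌊$41,419/5⌋ = $8,283 → take DB $12,579. Book value $37,740.
Year 5: DB = ⌊$37,740 × 200%/8⌋ = $9,435; SL = ⌊$28,840/4⌋ = $7,210 → take DB $9,435. Book value $28,305.
Year 6: DB = ⌊$28,305 × 200%/8⌋ = $7,076; SL = ⌊$19,405/3⌋ = $6,468 → take DB $7,076. Book value $21,229.
Year 7: DB = ⌊$21,229 × 200%/8⌋ = $5,307; SL = ⌊$12,329/2⌋ = $6,164 → take SL $6,164. Book value $15,065.
Year 8 (final): $15,065 − $8,900 = $6,165. Book value $8,900.

$6,165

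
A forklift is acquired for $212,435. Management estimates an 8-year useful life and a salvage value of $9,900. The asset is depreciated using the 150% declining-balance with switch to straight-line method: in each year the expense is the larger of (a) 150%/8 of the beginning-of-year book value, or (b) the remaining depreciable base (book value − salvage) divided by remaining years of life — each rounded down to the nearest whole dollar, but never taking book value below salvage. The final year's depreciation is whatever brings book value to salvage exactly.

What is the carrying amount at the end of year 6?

$51,242

Depreciable base = $212,435 − $9,900 = $202,535.
Year 1: DB = ⌊$212,435 × 150%/8⌋ = $39,831; SL = ⌊$202,535/8⌋ = $25,316 → take DB $39,831. Book value $172,604.
Year 2: DB = ⌊$172,604 × 150%/8⌋ = $32,363; SL = ⌊$162,704/7⌋ = $23,243 → take DB $32,363. Book value $140,241.
Year 3: DB = ⌊$140,241 × 150%/8⌋ = $26,295; SL = ⌊$130,341/6⌋ = $21,723 → take DB $26,295. Book value $113,946.
Year 4: DB = ⌊$113,946 × 150%/8⌋ = $21,364; SL = ⌊$104,046/5⌋ = $20,809 → take DB $21,364. Book value $92,582.
Year 5: DB = ⌊$92,582 × 150%/8⌋ = $17,359; SL = ⌊$82,682/4⌋ = $20,670 → take SL $20,670. Book value $71,912.
Year 6: DB = ⌊$71,912 × 150%/8⌋ = $13,483; SL = ⌊$62,012/3⌋ = $20,670 → take SL $20,670. Book value $51,242.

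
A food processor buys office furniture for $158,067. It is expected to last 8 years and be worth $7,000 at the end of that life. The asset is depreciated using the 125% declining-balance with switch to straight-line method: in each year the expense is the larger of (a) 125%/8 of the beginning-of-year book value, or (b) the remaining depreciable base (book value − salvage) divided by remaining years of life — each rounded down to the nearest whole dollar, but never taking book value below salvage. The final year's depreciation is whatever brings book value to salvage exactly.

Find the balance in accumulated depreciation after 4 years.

$80,712

Depreciable base = $158,067 − $7,000 = $151,067.
Year 1: DB = ⌊$158,067 × 125%/8⌋ = $24,697; SL = ⌊$151,067/8⌋ = $18,883 → take DB $24,697. Book value $133,370.
Year 2: DB = ⌊$133,370 × 125%/8⌋ = $20,839; SL = ⌊$126,370/7⌋ = $18,052 → take DB $20,839. Book value $112,531.
Year 3: DB = ⌊$112,531 × 125%/8⌋ = $17,582; SL = ⌊$105,531/6⌋ = $17,588 → take SL $17,588. Book value $94,943.
Year 4: DB = ⌊$94,943 × 125%/8⌋ = $14,834; SL = ⌊$87,943/5⌋ = $17,588 → take SL $17,588. Book value $77,355.
Accumulated through year 4 = $158,067 − $77,355 = $80,712.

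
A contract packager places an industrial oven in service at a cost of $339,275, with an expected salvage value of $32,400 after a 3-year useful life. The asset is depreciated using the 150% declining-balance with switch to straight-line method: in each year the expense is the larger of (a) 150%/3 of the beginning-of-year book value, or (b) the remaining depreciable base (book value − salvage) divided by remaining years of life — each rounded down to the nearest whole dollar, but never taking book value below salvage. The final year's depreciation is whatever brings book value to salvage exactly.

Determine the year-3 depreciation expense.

$52,419

Depreciable base = $339,275 − $32,400 = $306,875.
Year 1: DB = ⌊$339,275 × 150%/3⌋ = $169,637; SL = ⌊$306,875/3⌋ = $102,291 → take DB $169,637. Book value $169,638.
Year 2: DB = ⌊$169,638 × 150%/3⌋ = $84,819; SL = ⌊$137,238/2⌋ = $68,619 → take DB $84,819. Book value $84,819.
Year 3 (final): $84,819 − $32,400 = $52,419. Book value $32,400.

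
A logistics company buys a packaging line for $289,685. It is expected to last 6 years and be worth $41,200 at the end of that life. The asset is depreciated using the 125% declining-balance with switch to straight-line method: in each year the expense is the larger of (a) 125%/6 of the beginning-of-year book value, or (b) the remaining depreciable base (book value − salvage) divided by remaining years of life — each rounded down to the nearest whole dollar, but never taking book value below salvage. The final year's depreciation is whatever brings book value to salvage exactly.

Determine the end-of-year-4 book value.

$109,556

Depreciable base = $289,685 − $41,200 = $248,485.
Year 1: DB = ⌊$289,685 × 125%/6⌋ = $60,351; SL = ⌊$248,485/6⌋ = $41,414 → take DB $60,351. Book value $229,334.
Year 2: DB = ⌊$229,334 × 125%/6⌋ = $47,777; SL = ⌊$188,134/5⌋ = $37,626 → take DB $47,777. Book value $181,557.
Year 3: DB = ⌊$181,557 × 125%/6⌋ = $37,824; SL = ⌊$140,357/4⌋ = $35,089 → take DB $37,824. Book value $143,733.
Year 4: DB = ⌊$143,733 × 125%/6⌋ = $29,944; SL = ⌊$102,533/3⌋ = $34,177 → take SL $34,177. Book value $109,556.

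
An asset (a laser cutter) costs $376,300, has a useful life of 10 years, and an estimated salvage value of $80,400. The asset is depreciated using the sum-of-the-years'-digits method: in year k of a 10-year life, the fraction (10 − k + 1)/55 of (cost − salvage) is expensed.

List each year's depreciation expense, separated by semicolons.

Depreciable base = $376,300 − $80,400 = $295,900.
Sum of the years' digits = 10+9+8+7+6+5+4+3+2+1 = 55.
Year 1: $295,900 × 10/55 = $53,800. Book value $322,500.
Year 2: $295,900 × 9/55 = $48,420. Book value $274,080.
Year 3: $295,900 × 8/55 = $43,040. Book value $231,040.
Year 4: $295,900 × 7/55 = $37,660. Book value $193,380.
Year 5: $295,900 × 6/55 = $32,280. Book value $161,100.
Year 6: $295,900 × 5/55 = $26,900. Book value $134,200.
Year 7: $295,900 × 4/55 = $21,520. Book value $112,680.
Year 8: $295,900 × 3/55 = $16,140. Book value $96,540.
Year 9: $295,900 × 2/55 = $10,760. Book value $85,780.
Year 10: $295,900 × 1/55 = $5,380. Book value $80,400.

$53,800; $48,420; $43,040; $37,660; $32,280; $26,900; $21,520; $16,140; $10,760; $5,380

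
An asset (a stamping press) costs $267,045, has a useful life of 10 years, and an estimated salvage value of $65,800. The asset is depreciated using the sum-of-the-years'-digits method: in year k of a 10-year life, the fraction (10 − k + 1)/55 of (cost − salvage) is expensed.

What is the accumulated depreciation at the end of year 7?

$179,291

Depreciable base = $267,045 − $65,800 = $201,245.
Sum of the years' digits = 10+9+8+7+6+5+4+3+2+1 = 55.
Year 1: $201,245 × 10/55 = $36,590. Book value $230,455.
Year 2: $201,245 × 9/55 = $32,931. Book value $197,524.
Year 3: $201,245 × 8/55 = $29,272. Book value $168,252.
Year 4: $201,245 × 7/55 = $25,613. Book value $142,639.
Year 5: $201,245 × 6/55 = $21,954. Book value $120,685.
Year 6: $201,245 × 5/55 = $18,295. Book value $102,390.
Year 7: $201,245 × 4/55 = $14,636. Book value $87,754.
Accumulated through year 7 = $267,045 − $87,754 = $179,291.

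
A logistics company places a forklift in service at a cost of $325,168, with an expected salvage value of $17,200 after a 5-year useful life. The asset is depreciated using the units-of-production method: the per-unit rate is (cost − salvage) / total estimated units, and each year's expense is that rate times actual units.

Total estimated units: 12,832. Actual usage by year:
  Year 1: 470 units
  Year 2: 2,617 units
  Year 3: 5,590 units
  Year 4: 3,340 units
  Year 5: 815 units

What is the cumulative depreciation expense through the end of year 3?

$208,248

Depreciable base = $325,168 − $17,200 = $307,968.
Rate = $307,968 / 12,832 units = $24 per unit.
Year 1: 470 × $24 = $11,280. Book value $313,888.
Year 2: 2,617 × $24 = $62,808. Book value $251,080.
Year 3: 5,590 × $24 = $134,160. Book value $116,920.
Accumulated through year 3 = $325,168 − $116,920 = $208,248.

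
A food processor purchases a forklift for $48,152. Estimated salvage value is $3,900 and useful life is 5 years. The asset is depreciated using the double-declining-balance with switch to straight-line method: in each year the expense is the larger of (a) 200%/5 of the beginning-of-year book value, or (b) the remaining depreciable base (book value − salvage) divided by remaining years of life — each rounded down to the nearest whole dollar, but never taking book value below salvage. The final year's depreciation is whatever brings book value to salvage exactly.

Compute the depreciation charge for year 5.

Depreciable base = $48,152 − $3,900 = $44,252.
Year 1: DB = ⌊$48,152 × 200%/5⌋ = $19,260; SL = ⌊$44,252/5⌋ = $8,850 → take DB $19,260. Book value $28,892.
Year 2: DB = ⌊$28,892 × 200%/5⌋ = $11,556; SL = ⌊$24,992/4⌋ = $6,248 → take DB $11,556. Book value $17,336.
Year 3: DB = ⌊$17,336 × 200%/5⌋ = $6,934; SL = ⌊$13,436/3⌋ = $4,478 → take DB $6,934. Book value $10,402.
Year 4: DB = ⌊$10,402 × 200%/5⌋ = $4,160; SL = ⌊$6,502/2⌋ = $3,251 → take DB $4,160. Book value $6,242.
Year 5 (final): $6,242 − $3,900 = $2,342. Book value $3,900.

$2,342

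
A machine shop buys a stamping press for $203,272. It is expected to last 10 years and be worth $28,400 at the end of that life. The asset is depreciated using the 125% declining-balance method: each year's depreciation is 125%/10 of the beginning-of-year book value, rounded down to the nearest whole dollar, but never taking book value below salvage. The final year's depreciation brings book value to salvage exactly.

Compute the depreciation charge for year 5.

Depreciable base = $203,272 − $28,400 = $174,872.
Year 1: ⌊$203,272 × 125%/10⌋ = $25,409. Book value $177,863.
Year 2: ⌊$177,863 × 125%/10⌋ = $22,232. Book value $155,631.
Year 3: ⌊$155,631 × 125%/10⌋ = $19,453. Book value $136,178.
Year 4: ⌊$136,178 × 125%/10⌋ = $17,022. Book value $119,156.
Year 5: ⌊$119,156 × 125%/10⌋ = $14,894. Book value $104,262.

$14,894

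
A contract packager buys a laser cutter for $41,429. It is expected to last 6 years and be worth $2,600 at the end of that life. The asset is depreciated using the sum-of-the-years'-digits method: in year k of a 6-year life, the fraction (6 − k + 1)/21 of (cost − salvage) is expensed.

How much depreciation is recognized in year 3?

$7,396

Depreciable base = $41,429 − $2,600 = $38,829.
Sum of the years' digits = 6+5+4+3+2+1 = 21.
Year 1: $38,829 × 6/21 = $11,094. Book value $30,335.
Year 2: $38,829 × 5/21 = $9,245. Book value $21,090.
Year 3: $38,829 × 4/21 = $7,396. Book value $13,694.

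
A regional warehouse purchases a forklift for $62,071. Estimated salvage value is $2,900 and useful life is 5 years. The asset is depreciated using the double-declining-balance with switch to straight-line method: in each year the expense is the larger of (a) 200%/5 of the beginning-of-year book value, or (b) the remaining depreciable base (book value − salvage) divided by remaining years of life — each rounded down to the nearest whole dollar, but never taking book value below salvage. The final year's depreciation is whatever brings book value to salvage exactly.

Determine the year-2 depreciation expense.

$14,897

Depreciable base = $62,071 − $2,900 = $59,171.
Year 1: DB = ⌊$62,071 × 200%/5⌋ = $24,828; SL = ⌊$59,171/5⌋ = $11,834 → take DB $24,828. Book value $37,243.
Year 2: DB = ⌊$37,243 × 200%/5⌋ = $14,897; SL = ⌊$34,343/4⌋ = $8,585 → take DB $14,897. Book value $22,346.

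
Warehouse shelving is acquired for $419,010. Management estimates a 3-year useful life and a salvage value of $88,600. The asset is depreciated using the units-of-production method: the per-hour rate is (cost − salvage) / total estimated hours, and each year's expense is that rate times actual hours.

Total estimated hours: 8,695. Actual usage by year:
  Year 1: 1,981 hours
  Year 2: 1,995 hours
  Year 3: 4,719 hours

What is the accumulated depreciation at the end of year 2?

Depreciable base = $419,010 − $88,600 = $330,410.
Rate = $330,410 / 8,695 hours = $38 per hour.
Year 1: 1,981 × $38 = $75,278. Book value $343,732.
Year 2: 1,995 × $38 = $75,810. Book value $267,922.
Accumulated through year 2 = $419,010 − $267,922 = $151,088.

$151,088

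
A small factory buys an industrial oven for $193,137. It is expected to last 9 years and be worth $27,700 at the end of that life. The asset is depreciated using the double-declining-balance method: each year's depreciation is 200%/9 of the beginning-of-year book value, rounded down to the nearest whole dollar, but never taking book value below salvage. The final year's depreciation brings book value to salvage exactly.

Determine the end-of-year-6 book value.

Depreciable base = $193,137 − $27,700 = $165,437.
Year 1: ⌊$193,137 × 200%/9⌋ = $42,919. Book value $150,218.
Year 2: ⌊$150,218 × 200%/9⌋ = $33,381. Book value $116,837.
Year 3: ⌊$116,837 × 200%/9⌋ = $25,963. Book value $90,874.
Year 4: ⌊$90,874 × 200%/9⌋ = $20,194. Book value $70,680.
Year 5: ⌊$70,680 × 200%/9⌋ = $15,706. Book value $54,974.
Year 6: ⌊$54,974 × 200%/9⌋ = $12,216. Book value $42,758.

$42,758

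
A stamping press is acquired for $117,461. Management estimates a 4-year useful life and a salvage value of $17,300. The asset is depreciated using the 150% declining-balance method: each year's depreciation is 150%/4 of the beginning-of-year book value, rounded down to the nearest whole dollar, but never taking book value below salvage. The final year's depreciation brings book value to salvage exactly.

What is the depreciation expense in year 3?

Depreciable base = $117,461 − $17,300 = $100,161.
Year 1: ⌊$117,461 × 150%/4⌋ = $44,047. Book value $73,414.
Year 2: ⌊$73,414 × 150%/4⌋ = $27,530. Book value $45,884.
Year 3: ⌊$45,884 × 150%/4⌋ = $17,206. Book value $28,678.

$17,206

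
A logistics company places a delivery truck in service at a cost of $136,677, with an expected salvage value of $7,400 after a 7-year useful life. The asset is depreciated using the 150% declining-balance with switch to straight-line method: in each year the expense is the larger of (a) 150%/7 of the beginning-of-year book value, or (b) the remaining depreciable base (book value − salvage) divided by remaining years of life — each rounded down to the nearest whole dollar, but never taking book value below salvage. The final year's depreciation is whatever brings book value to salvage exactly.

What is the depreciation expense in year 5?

Depreciable base = $136,677 − $7,400 = $129,277.
Year 1: DB = ⌊$136,677 × 150%/7⌋ = $29,287; SL = ⌊$129,277/7⌋ = $18,468 → take DB $29,287. Book value $107,390.
Year 2: DB = ⌊$107,390 × 150%/7⌋ = $23,012; SL = ⌊$99,990/6⌋ = $16,665 → take DB $23,012. Book value $84,378.
Year 3: DB = ⌊$84,378 × 150%/7⌋ = $18,081; SL = ⌊$76,978/5⌋ = $15,395 → take DB $18,081. Book value $66,297.
Year 4: DB = ⌊$66,297 × 150%/7⌋ = $14,206; SL = ⌊$58,897/4⌋ = $14,724 → take SL $14,724. Book value $51,573.
Year 5: DB = ⌊$51,573 × 150%/7⌋ = $11,051; SL = ⌊$44,173/3⌋ = $14,724 → take SL $14,724. Book value $36,849.

$14,724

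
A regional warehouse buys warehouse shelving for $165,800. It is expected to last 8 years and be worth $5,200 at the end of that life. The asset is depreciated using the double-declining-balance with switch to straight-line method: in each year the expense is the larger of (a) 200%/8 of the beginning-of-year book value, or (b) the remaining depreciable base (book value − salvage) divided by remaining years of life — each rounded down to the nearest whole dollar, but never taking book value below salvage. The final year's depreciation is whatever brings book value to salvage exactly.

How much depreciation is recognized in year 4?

Depreciable base = $165,800 − $5,200 = $160,600.
Year 1: DB = ⌊$165,800 × 200%/8⌋ = $41,450; SL = ⌊$160,600/8⌋ = $20,075 → take DB $41,450. Book value $124,350.
Year 2: DB = ⌊$124,350 × 200%/8⌋ = $31,087; SL = ⌊$119,150/7⌋ = $17,021 → take DB $31,087. Book value $93,263.
Year 3: DB = ⌊$93,263 × 200%/8⌋ = $23,315; SL = ⌊$88,063/6⌋ = $14,677 → take DB $23,315. Book value $69,948.
Year 4: DB = ⌊$69,948 × 200%/8⌋ = $17,487; SL = ⌊$64,748/5⌋ = $12,949 → take DB $17,487. Book value $52,461.

$17,487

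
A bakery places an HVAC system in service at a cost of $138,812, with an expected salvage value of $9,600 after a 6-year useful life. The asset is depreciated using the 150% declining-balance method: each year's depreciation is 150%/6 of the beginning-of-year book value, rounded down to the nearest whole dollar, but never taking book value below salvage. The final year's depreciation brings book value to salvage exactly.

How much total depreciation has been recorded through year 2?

$60,730

Depreciable base = $138,812 − $9,600 = $129,212.
Year 1: ⌊$138,812 × 150%/6⌋ = $34,703. Book value $104,109.
Year 2: ⌊$104,109 × 150%/6⌋ = $26,027. Book value $78,082.
Accumulated through year 2 = $138,812 − $78,082 = $60,730.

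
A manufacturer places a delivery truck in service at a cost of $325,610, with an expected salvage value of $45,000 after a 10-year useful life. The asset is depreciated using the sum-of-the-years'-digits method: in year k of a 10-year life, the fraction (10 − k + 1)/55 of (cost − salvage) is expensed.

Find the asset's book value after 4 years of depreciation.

Depreciable base = $325,610 − $45,000 = $280,610.
Sum of the years' digits = 10+9+8+7+6+5+4+3+2+1 = 55.
Year 1: $280,610 × 10/55 = $51,020. Book value $274,590.
Year 2: $280,610 × 9/55 = $45,918. Book value $228,672.
Year 3: $280,610 × 8/55 = $40,816. Book value $187,856.
Year 4: $280,610 × 7/55 = $35,714. Book value $152,142.

$152,142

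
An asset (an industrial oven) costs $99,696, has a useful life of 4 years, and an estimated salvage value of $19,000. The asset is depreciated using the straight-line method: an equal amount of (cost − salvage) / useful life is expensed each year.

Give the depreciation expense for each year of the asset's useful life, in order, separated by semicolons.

Depreciable base = $99,696 − $19,000 = $80,696.
Annual expense = $80,696 / 4 = $20,174.
End of year 1: book value $79,522.
End of year 2: book value $59,348.
End of year 3: book value $39,174.
End of year 4: book value $19,000.

$20,174; $20,174; $20,174; $20,174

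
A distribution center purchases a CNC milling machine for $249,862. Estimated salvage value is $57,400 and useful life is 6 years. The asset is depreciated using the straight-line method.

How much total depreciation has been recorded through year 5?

Depreciable base = $249,862 − $57,400 = $192,462.
Annual expense = $192,462 / 6 = $32,077.
End of year 1: book value $217,785.
End of year 2: book value $185,708.
End of year 3: book value $153,631.
End of year 4: book value $121,554.
End of year 5: book value $89,477.
Accumulated through year 5 = $249,862 − $89,477 = $160,385.

$160,385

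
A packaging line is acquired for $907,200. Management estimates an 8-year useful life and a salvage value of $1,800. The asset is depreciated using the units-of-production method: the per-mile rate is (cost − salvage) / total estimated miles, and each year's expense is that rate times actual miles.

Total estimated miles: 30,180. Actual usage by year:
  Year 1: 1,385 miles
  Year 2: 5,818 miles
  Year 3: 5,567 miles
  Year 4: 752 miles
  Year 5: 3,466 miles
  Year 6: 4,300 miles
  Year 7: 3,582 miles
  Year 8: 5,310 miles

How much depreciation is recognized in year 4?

Depreciable base = $907,200 − $1,800 = $905,400.
Rate = $905,400 / 30,180 miles = $30 per mile.
Year 1: 1,385 × $30 = $41,550. Book value $865,650.
Year 2: 5,818 × $30 = $174,540. Book value $691,110.
Year 3: 5,567 × $30 = $167,010. Book value $524,100.
Year 4: 752 × $30 = $22,560. Book value $501,540.

$22,560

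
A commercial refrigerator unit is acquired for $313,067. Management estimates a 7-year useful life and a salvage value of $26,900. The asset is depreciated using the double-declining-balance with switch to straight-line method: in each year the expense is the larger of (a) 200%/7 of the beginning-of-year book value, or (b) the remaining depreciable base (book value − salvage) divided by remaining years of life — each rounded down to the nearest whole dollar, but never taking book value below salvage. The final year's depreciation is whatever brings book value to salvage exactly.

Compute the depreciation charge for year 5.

$23,284

Depreciable base = $313,067 − $26,900 = $286,167.
Year 1: DB = ⌊$313,067 × 200%/7⌋ = $89,447; SL = ⌊$286,167/7⌋ = $40,881 → take DB $89,447. Book value $223,620.
Year 2: DB = ⌊$223,620 × 200%/7⌋ = $63,891; SL = ⌊$196,720/6⌋ = $32,786 → take DB $63,891. Book value $159,729.
Year 3: DB = ⌊$159,729 × 200%/7⌋ = $45,636; SL = ⌊$132,829/5⌋ = $26,565 → take DB $45,636. Book value $114,093.
Year 4: DB = ⌊$114,093 × 200%/7⌋ = $32,598; SL = ⌊$87,193/4⌋ = $21,798 → take DB $32,598. Book value $81,495.
Year 5: DB = ⌊$81,495 × 200%/7⌋ = $23,284; SL = ⌊$54,595/3⌋ = $18,198 → take DB $23,284. Book value $58,211.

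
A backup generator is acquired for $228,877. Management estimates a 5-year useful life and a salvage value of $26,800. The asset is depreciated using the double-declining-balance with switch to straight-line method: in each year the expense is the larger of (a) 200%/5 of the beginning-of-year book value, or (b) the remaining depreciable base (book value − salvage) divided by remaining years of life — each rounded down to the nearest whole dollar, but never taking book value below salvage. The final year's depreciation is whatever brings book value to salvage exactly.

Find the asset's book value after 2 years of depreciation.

$82,397

Depreciable base = $228,877 − $26,800 = $202,077.
Year 1: DB = ⌊$228,877 × 200%/5⌋ = $91,550; SL = ⌊$202,077/5⌋ = $40,415 → take DB $91,550. Book value $137,327.
Year 2: DB = ⌊$137,327 × 200%/5⌋ = $54,930; SL = ⌊$110,527/4⌋ = $27,631 → take DB $54,930. Book value $82,397.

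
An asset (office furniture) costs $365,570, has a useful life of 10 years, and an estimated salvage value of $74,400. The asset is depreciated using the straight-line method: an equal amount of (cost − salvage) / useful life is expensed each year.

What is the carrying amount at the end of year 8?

Depreciable base = $365,570 − $74,400 = $291,170.
Annual expense = $291,170 / 10 = $29,117.
End of year 1: book value $336,453.
End of year 2: book value $307,336.
End of year 3: book value $278,219.
End of year 4: book value $249,102.
End of year 5: book value $219,985.
End of year 6: book value $190,868.
End of year 7: book value $161,751.
End of year 8: book value $132,634.

$132,634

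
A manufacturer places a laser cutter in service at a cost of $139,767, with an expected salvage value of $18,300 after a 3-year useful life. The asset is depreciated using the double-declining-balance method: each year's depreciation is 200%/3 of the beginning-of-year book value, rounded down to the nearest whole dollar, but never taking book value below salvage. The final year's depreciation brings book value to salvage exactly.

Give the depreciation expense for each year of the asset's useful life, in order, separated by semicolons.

$93,178; $28,289; $0

Depreciable base = $139,767 − $18,300 = $121,467.
Year 1: ⌊$139,767 × 200%/3⌋ = $93,178. Book value $46,589.
Year 2: ⌊$46,589 × 200%/3⌋ = $31,059, capped at $28,289. Book value $18,300.
Year 3 (final): $18,300 − $18,300 = $0. Book value $18,300.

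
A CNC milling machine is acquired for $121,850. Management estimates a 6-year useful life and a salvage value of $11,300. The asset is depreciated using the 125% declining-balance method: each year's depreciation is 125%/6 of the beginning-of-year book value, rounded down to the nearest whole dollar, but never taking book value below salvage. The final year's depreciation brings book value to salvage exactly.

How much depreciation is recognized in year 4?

Depreciable base = $121,850 − $11,300 = $110,550.
Year 1: ⌊$121,850 × 125%/6⌋ = $25,385. Book value $96,465.
Year 2: ⌊$96,465 × 125%/6⌋ = $20,096. Book value $76,369.
Year 3: ⌊$76,369 × 125%/6⌋ = $15,910. Book value $60,459.
Year 4: ⌊$60,459 × 125%/6⌋ = $12,595. Book value $47,864.

$12,595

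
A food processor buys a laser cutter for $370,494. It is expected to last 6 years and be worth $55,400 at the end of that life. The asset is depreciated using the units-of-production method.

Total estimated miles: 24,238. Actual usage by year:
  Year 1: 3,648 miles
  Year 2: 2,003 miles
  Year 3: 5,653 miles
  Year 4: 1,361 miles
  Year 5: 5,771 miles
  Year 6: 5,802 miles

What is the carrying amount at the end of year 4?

$205,849

Depreciable base = $370,494 − $55,400 = $315,094.
Rate = $315,094 / 24,238 miles = $13 per mile.
Year 1: 3,648 × $13 = $47,424. Book value $323,070.
Year 2: 2,003 × $13 = $26,039. Book value $297,031.
Year 3: 5,653 × $13 = $73,489. Book value $223,542.
Year 4: 1,361 × $13 = $17,693. Book value $205,849.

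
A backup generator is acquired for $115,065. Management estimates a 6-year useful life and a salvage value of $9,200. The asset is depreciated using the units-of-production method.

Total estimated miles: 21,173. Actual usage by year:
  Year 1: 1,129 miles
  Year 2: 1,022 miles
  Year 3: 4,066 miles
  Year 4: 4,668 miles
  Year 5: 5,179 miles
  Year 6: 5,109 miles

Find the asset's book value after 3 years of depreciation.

$83,980

Depreciable base = $115,065 − $9,200 = $105,865.
Rate = $105,865 / 21,173 miles = $5 per mile.
Year 1: 1,129 × $5 = $5,645. Book value $109,420.
Year 2: 1,022 × $5 = $5,110. Book value $104,310.
Year 3: 4,066 × $5 = $20,330. Book value $83,980.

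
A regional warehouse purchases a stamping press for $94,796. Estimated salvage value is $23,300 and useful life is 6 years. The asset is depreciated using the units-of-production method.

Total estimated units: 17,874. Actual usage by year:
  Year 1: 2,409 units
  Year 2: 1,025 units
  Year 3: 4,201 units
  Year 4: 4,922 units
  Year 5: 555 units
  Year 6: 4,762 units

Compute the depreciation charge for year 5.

Depreciable base = $94,796 − $23,300 = $71,496.
Rate = $71,496 / 17,874 units = $4 per unit.
Year 1: 2,409 × $4 = $9,636. Book value $85,160.
Year 2: 1,025 × $4 = $4,100. Book value $81,060.
Year 3: 4,201 × $4 = $16,804. Book value $64,256.
Year 4: 4,922 × $4 = $19,688. Book value $44,568.
Year 5: 555 × $4 = $2,220. Book value $42,348.

$2,220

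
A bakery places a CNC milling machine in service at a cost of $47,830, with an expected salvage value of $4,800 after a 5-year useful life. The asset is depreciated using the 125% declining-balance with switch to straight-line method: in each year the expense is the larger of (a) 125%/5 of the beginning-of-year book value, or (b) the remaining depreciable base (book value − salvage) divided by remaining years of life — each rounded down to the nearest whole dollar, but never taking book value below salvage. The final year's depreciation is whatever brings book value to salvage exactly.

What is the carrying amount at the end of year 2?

Depreciable base = $47,830 − $4,800 = $43,030.
Year 1: DB = ⌊$47,830 × 125%/5⌋ = $11,957; SL = ⌊$43,030/5⌋ = $8,606 → take DB $11,957. Book value $35,873.
Year 2: DB = ⌊$35,873 × 125%/5⌋ = $8,968; SL = ⌊$31,073/4⌋ = $7,768 → take DB $8,968. Book value $26,905.

$26,905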